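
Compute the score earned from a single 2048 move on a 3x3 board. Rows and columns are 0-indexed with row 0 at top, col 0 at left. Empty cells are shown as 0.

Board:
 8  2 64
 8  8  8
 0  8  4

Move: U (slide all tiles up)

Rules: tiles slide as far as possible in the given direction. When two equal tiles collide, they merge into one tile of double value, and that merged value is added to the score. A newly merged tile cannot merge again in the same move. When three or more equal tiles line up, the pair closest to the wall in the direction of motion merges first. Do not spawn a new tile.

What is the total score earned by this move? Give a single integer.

Slide up:
col 0: [8, 8, 0] -> [16, 0, 0]  score +16 (running 16)
col 1: [2, 8, 8] -> [2, 16, 0]  score +16 (running 32)
col 2: [64, 8, 4] -> [64, 8, 4]  score +0 (running 32)
Board after move:
16  2 64
 0 16  8
 0  0  4

Answer: 32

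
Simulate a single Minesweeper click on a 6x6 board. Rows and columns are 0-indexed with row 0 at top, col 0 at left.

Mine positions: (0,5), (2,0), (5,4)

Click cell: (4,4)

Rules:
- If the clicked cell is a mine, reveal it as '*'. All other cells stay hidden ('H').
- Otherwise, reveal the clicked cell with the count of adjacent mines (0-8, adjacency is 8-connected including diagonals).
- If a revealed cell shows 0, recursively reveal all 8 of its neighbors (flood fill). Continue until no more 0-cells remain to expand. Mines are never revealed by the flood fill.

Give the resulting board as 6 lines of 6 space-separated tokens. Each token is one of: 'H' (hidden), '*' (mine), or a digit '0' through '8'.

H H H H H H
H H H H H H
H H H H H H
H H H H H H
H H H H 1 H
H H H H H H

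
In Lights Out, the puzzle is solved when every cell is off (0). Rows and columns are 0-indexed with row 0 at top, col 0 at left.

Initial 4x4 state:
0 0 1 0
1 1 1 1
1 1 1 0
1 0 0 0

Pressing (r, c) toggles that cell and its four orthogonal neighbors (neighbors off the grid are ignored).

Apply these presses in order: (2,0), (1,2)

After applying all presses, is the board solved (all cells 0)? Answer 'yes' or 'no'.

Answer: yes

Derivation:
After press 1 at (2,0):
0 0 1 0
0 1 1 1
0 0 1 0
0 0 0 0

After press 2 at (1,2):
0 0 0 0
0 0 0 0
0 0 0 0
0 0 0 0

Lights still on: 0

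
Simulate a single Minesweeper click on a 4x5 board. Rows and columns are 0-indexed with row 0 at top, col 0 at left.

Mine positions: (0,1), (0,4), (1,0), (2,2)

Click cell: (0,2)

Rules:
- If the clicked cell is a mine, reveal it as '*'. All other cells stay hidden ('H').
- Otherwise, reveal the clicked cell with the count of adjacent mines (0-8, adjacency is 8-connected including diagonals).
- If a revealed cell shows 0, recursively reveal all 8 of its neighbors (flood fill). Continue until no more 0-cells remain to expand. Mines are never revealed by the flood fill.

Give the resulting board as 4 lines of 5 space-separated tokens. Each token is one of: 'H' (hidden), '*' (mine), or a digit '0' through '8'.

H H 1 H H
H H H H H
H H H H H
H H H H H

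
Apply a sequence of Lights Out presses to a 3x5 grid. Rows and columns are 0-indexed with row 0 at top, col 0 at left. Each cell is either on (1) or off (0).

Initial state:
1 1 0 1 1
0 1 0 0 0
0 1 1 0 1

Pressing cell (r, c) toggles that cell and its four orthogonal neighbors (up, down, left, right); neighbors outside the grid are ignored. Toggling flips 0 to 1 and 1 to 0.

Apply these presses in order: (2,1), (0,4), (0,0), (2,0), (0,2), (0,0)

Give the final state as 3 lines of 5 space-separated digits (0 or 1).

Answer: 1 0 1 1 0
1 0 1 0 1
0 1 0 0 1

Derivation:
After press 1 at (2,1):
1 1 0 1 1
0 0 0 0 0
1 0 0 0 1

After press 2 at (0,4):
1 1 0 0 0
0 0 0 0 1
1 0 0 0 1

After press 3 at (0,0):
0 0 0 0 0
1 0 0 0 1
1 0 0 0 1

After press 4 at (2,0):
0 0 0 0 0
0 0 0 0 1
0 1 0 0 1

After press 5 at (0,2):
0 1 1 1 0
0 0 1 0 1
0 1 0 0 1

After press 6 at (0,0):
1 0 1 1 0
1 0 1 0 1
0 1 0 0 1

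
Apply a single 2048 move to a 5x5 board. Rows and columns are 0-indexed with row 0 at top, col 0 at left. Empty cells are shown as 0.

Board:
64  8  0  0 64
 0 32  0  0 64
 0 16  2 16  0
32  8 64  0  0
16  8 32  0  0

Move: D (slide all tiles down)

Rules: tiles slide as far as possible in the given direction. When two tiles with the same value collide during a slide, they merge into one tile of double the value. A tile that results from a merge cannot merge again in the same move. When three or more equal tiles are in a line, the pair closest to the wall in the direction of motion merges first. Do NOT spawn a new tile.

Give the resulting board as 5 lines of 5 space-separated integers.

Answer:   0   0   0   0   0
  0   8   0   0   0
 64  32   2   0   0
 32  16  64   0   0
 16  16  32  16 128

Derivation:
Slide down:
col 0: [64, 0, 0, 32, 16] -> [0, 0, 64, 32, 16]
col 1: [8, 32, 16, 8, 8] -> [0, 8, 32, 16, 16]
col 2: [0, 0, 2, 64, 32] -> [0, 0, 2, 64, 32]
col 3: [0, 0, 16, 0, 0] -> [0, 0, 0, 0, 16]
col 4: [64, 64, 0, 0, 0] -> [0, 0, 0, 0, 128]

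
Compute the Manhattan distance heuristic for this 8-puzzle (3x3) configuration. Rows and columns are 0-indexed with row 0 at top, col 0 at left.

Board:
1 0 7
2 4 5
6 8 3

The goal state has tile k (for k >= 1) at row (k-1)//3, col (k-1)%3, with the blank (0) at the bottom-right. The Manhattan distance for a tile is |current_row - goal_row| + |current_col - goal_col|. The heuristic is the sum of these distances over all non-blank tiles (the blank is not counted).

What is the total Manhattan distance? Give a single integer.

Tile 1: (0,0)->(0,0) = 0
Tile 7: (0,2)->(2,0) = 4
Tile 2: (1,0)->(0,1) = 2
Tile 4: (1,1)->(1,0) = 1
Tile 5: (1,2)->(1,1) = 1
Tile 6: (2,0)->(1,2) = 3
Tile 8: (2,1)->(2,1) = 0
Tile 3: (2,2)->(0,2) = 2
Sum: 0 + 4 + 2 + 1 + 1 + 3 + 0 + 2 = 13

Answer: 13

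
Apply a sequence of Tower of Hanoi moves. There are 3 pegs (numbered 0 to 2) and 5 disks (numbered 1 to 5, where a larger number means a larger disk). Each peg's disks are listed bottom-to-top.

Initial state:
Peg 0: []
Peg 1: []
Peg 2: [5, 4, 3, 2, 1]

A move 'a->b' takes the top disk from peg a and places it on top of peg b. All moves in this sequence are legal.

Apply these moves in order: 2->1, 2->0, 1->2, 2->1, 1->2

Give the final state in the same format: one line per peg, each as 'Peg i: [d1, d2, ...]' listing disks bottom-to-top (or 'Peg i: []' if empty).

After move 1 (2->1):
Peg 0: []
Peg 1: [1]
Peg 2: [5, 4, 3, 2]

After move 2 (2->0):
Peg 0: [2]
Peg 1: [1]
Peg 2: [5, 4, 3]

After move 3 (1->2):
Peg 0: [2]
Peg 1: []
Peg 2: [5, 4, 3, 1]

After move 4 (2->1):
Peg 0: [2]
Peg 1: [1]
Peg 2: [5, 4, 3]

After move 5 (1->2):
Peg 0: [2]
Peg 1: []
Peg 2: [5, 4, 3, 1]

Answer: Peg 0: [2]
Peg 1: []
Peg 2: [5, 4, 3, 1]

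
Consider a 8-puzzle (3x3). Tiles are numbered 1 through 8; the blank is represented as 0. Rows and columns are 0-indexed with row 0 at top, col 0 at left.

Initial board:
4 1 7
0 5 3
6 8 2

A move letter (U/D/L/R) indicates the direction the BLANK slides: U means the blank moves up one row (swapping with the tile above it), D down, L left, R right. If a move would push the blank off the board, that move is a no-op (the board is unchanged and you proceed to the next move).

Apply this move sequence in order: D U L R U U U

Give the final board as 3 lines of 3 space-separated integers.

After move 1 (D):
4 1 7
6 5 3
0 8 2

After move 2 (U):
4 1 7
0 5 3
6 8 2

After move 3 (L):
4 1 7
0 5 3
6 8 2

After move 4 (R):
4 1 7
5 0 3
6 8 2

After move 5 (U):
4 0 7
5 1 3
6 8 2

After move 6 (U):
4 0 7
5 1 3
6 8 2

After move 7 (U):
4 0 7
5 1 3
6 8 2

Answer: 4 0 7
5 1 3
6 8 2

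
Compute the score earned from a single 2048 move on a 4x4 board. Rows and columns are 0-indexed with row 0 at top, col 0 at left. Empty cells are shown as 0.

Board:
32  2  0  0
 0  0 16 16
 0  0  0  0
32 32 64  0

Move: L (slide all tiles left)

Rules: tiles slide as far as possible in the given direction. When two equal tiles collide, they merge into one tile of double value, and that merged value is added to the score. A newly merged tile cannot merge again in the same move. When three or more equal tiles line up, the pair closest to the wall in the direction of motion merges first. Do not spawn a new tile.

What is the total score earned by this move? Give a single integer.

Answer: 96

Derivation:
Slide left:
row 0: [32, 2, 0, 0] -> [32, 2, 0, 0]  score +0 (running 0)
row 1: [0, 0, 16, 16] -> [32, 0, 0, 0]  score +32 (running 32)
row 2: [0, 0, 0, 0] -> [0, 0, 0, 0]  score +0 (running 32)
row 3: [32, 32, 64, 0] -> [64, 64, 0, 0]  score +64 (running 96)
Board after move:
32  2  0  0
32  0  0  0
 0  0  0  0
64 64  0  0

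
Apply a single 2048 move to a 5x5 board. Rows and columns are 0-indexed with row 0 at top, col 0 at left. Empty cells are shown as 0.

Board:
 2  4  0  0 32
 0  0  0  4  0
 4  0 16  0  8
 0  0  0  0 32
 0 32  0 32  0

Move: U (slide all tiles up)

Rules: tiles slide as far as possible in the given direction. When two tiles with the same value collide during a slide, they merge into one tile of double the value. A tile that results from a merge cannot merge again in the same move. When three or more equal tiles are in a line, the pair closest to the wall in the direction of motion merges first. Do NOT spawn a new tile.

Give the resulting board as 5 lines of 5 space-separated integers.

Answer:  2  4 16  4 32
 4 32  0 32  8
 0  0  0  0 32
 0  0  0  0  0
 0  0  0  0  0

Derivation:
Slide up:
col 0: [2, 0, 4, 0, 0] -> [2, 4, 0, 0, 0]
col 1: [4, 0, 0, 0, 32] -> [4, 32, 0, 0, 0]
col 2: [0, 0, 16, 0, 0] -> [16, 0, 0, 0, 0]
col 3: [0, 4, 0, 0, 32] -> [4, 32, 0, 0, 0]
col 4: [32, 0, 8, 32, 0] -> [32, 8, 32, 0, 0]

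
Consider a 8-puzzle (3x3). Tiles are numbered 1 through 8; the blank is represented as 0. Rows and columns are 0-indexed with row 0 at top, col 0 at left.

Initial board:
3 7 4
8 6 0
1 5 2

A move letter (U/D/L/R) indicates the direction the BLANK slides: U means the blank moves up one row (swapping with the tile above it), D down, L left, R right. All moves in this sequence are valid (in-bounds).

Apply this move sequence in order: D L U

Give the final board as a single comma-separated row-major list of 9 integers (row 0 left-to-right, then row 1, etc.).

Answer: 3, 7, 4, 8, 0, 2, 1, 6, 5

Derivation:
After move 1 (D):
3 7 4
8 6 2
1 5 0

After move 2 (L):
3 7 4
8 6 2
1 0 5

After move 3 (U):
3 7 4
8 0 2
1 6 5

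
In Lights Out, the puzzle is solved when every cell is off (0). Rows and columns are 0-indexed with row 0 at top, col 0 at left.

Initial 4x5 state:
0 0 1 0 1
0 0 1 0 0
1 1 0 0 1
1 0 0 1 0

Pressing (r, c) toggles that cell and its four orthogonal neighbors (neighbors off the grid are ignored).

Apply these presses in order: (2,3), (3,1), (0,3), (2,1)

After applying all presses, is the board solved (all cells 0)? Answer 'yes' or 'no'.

Answer: no

Derivation:
After press 1 at (2,3):
0 0 1 0 1
0 0 1 1 0
1 1 1 1 0
1 0 0 0 0

After press 2 at (3,1):
0 0 1 0 1
0 0 1 1 0
1 0 1 1 0
0 1 1 0 0

After press 3 at (0,3):
0 0 0 1 0
0 0 1 0 0
1 0 1 1 0
0 1 1 0 0

After press 4 at (2,1):
0 0 0 1 0
0 1 1 0 0
0 1 0 1 0
0 0 1 0 0

Lights still on: 6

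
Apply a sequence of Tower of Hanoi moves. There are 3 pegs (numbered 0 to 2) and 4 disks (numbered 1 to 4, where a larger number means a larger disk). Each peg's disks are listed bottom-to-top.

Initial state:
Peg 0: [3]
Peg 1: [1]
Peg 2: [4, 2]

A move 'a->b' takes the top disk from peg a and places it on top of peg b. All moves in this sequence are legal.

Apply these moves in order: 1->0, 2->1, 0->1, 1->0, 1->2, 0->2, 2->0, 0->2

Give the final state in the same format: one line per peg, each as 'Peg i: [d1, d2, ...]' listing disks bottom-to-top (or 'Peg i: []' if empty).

Answer: Peg 0: [3]
Peg 1: []
Peg 2: [4, 2, 1]

Derivation:
After move 1 (1->0):
Peg 0: [3, 1]
Peg 1: []
Peg 2: [4, 2]

After move 2 (2->1):
Peg 0: [3, 1]
Peg 1: [2]
Peg 2: [4]

After move 3 (0->1):
Peg 0: [3]
Peg 1: [2, 1]
Peg 2: [4]

After move 4 (1->0):
Peg 0: [3, 1]
Peg 1: [2]
Peg 2: [4]

After move 5 (1->2):
Peg 0: [3, 1]
Peg 1: []
Peg 2: [4, 2]

After move 6 (0->2):
Peg 0: [3]
Peg 1: []
Peg 2: [4, 2, 1]

After move 7 (2->0):
Peg 0: [3, 1]
Peg 1: []
Peg 2: [4, 2]

After move 8 (0->2):
Peg 0: [3]
Peg 1: []
Peg 2: [4, 2, 1]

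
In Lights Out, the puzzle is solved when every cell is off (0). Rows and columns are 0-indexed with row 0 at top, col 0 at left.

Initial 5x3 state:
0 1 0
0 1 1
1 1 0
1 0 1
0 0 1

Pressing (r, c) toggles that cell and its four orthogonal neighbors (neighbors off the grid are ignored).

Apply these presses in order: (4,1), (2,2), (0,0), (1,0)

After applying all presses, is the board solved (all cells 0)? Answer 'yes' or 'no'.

After press 1 at (4,1):
0 1 0
0 1 1
1 1 0
1 1 1
1 1 0

After press 2 at (2,2):
0 1 0
0 1 0
1 0 1
1 1 0
1 1 0

After press 3 at (0,0):
1 0 0
1 1 0
1 0 1
1 1 0
1 1 0

After press 4 at (1,0):
0 0 0
0 0 0
0 0 1
1 1 0
1 1 0

Lights still on: 5

Answer: no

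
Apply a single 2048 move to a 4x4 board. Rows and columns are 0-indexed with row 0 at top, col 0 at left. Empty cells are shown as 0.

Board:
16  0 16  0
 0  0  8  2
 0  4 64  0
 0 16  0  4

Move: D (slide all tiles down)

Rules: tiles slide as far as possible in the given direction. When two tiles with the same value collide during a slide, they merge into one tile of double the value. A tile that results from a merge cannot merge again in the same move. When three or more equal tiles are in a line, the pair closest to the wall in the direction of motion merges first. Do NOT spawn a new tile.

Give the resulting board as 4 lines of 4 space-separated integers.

Slide down:
col 0: [16, 0, 0, 0] -> [0, 0, 0, 16]
col 1: [0, 0, 4, 16] -> [0, 0, 4, 16]
col 2: [16, 8, 64, 0] -> [0, 16, 8, 64]
col 3: [0, 2, 0, 4] -> [0, 0, 2, 4]

Answer:  0  0  0  0
 0  0 16  0
 0  4  8  2
16 16 64  4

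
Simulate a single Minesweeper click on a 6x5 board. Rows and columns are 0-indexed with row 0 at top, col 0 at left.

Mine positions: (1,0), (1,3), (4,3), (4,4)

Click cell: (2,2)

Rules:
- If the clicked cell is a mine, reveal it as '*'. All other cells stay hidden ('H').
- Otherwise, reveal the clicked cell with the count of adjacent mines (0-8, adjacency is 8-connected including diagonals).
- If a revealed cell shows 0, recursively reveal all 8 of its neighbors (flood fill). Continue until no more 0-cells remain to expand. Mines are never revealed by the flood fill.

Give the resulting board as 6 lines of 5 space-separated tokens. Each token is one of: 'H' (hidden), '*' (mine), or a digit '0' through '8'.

H H H H H
H H H H H
H H 1 H H
H H H H H
H H H H H
H H H H H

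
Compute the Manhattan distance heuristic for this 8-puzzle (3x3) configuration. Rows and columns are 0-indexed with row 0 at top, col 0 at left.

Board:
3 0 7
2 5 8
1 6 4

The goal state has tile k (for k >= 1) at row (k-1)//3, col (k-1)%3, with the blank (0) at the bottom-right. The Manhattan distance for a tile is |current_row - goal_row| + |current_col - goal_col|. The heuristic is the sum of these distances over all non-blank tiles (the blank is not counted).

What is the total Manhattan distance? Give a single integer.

Tile 3: (0,0)->(0,2) = 2
Tile 7: (0,2)->(2,0) = 4
Tile 2: (1,0)->(0,1) = 2
Tile 5: (1,1)->(1,1) = 0
Tile 8: (1,2)->(2,1) = 2
Tile 1: (2,0)->(0,0) = 2
Tile 6: (2,1)->(1,2) = 2
Tile 4: (2,2)->(1,0) = 3
Sum: 2 + 4 + 2 + 0 + 2 + 2 + 2 + 3 = 17

Answer: 17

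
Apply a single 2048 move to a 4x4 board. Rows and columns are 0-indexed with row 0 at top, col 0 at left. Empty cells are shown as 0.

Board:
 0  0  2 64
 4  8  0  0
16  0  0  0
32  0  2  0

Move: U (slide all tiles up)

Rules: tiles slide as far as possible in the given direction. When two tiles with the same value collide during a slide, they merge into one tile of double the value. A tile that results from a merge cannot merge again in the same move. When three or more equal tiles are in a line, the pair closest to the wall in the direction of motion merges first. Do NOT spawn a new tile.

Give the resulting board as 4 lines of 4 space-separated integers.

Slide up:
col 0: [0, 4, 16, 32] -> [4, 16, 32, 0]
col 1: [0, 8, 0, 0] -> [8, 0, 0, 0]
col 2: [2, 0, 0, 2] -> [4, 0, 0, 0]
col 3: [64, 0, 0, 0] -> [64, 0, 0, 0]

Answer:  4  8  4 64
16  0  0  0
32  0  0  0
 0  0  0  0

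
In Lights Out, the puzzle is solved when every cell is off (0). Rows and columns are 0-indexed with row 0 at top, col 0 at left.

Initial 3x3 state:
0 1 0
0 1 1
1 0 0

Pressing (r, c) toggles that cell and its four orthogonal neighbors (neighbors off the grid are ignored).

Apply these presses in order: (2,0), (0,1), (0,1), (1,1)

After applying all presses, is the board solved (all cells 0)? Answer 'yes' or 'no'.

Answer: yes

Derivation:
After press 1 at (2,0):
0 1 0
1 1 1
0 1 0

After press 2 at (0,1):
1 0 1
1 0 1
0 1 0

After press 3 at (0,1):
0 1 0
1 1 1
0 1 0

After press 4 at (1,1):
0 0 0
0 0 0
0 0 0

Lights still on: 0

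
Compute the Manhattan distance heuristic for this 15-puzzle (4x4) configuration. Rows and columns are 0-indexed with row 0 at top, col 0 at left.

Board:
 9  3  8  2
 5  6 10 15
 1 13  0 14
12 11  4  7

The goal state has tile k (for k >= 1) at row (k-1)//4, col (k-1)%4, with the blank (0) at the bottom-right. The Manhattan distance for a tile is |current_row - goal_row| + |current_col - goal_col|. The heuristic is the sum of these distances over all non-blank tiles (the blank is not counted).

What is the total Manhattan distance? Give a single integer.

Tile 9: at (0,0), goal (2,0), distance |0-2|+|0-0| = 2
Tile 3: at (0,1), goal (0,2), distance |0-0|+|1-2| = 1
Tile 8: at (0,2), goal (1,3), distance |0-1|+|2-3| = 2
Tile 2: at (0,3), goal (0,1), distance |0-0|+|3-1| = 2
Tile 5: at (1,0), goal (1,0), distance |1-1|+|0-0| = 0
Tile 6: at (1,1), goal (1,1), distance |1-1|+|1-1| = 0
Tile 10: at (1,2), goal (2,1), distance |1-2|+|2-1| = 2
Tile 15: at (1,3), goal (3,2), distance |1-3|+|3-2| = 3
Tile 1: at (2,0), goal (0,0), distance |2-0|+|0-0| = 2
Tile 13: at (2,1), goal (3,0), distance |2-3|+|1-0| = 2
Tile 14: at (2,3), goal (3,1), distance |2-3|+|3-1| = 3
Tile 12: at (3,0), goal (2,3), distance |3-2|+|0-3| = 4
Tile 11: at (3,1), goal (2,2), distance |3-2|+|1-2| = 2
Tile 4: at (3,2), goal (0,3), distance |3-0|+|2-3| = 4
Tile 7: at (3,3), goal (1,2), distance |3-1|+|3-2| = 3
Sum: 2 + 1 + 2 + 2 + 0 + 0 + 2 + 3 + 2 + 2 + 3 + 4 + 2 + 4 + 3 = 32

Answer: 32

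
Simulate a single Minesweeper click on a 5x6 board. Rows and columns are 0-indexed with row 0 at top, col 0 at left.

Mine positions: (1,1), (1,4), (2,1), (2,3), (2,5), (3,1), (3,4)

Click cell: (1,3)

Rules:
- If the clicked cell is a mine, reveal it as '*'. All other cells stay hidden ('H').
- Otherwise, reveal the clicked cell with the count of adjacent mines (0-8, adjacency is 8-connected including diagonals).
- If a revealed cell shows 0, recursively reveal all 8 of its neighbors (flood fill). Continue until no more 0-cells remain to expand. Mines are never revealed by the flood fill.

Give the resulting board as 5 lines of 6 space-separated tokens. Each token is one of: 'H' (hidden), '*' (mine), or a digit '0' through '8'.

H H H H H H
H H H 2 H H
H H H H H H
H H H H H H
H H H H H H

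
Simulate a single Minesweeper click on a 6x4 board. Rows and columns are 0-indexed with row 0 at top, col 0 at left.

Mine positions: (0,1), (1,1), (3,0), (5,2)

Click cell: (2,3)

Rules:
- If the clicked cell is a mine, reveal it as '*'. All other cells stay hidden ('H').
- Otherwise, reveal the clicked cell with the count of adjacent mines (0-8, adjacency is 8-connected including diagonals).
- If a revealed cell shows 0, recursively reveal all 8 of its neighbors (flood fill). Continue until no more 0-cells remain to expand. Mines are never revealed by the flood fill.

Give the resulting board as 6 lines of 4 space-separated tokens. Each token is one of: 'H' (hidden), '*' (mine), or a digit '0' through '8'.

H H 2 0
H H 2 0
H 2 1 0
H 1 0 0
H 2 1 1
H H H H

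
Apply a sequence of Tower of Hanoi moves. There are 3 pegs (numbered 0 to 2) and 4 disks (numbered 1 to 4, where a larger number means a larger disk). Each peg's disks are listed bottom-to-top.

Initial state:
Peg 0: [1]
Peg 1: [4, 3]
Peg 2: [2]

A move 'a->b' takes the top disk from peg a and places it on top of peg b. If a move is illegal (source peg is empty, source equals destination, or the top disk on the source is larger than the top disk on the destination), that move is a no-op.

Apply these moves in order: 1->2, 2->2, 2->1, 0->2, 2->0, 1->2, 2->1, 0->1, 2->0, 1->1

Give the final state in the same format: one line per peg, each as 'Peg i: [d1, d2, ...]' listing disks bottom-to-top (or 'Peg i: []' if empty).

After move 1 (1->2):
Peg 0: [1]
Peg 1: [4, 3]
Peg 2: [2]

After move 2 (2->2):
Peg 0: [1]
Peg 1: [4, 3]
Peg 2: [2]

After move 3 (2->1):
Peg 0: [1]
Peg 1: [4, 3, 2]
Peg 2: []

After move 4 (0->2):
Peg 0: []
Peg 1: [4, 3, 2]
Peg 2: [1]

After move 5 (2->0):
Peg 0: [1]
Peg 1: [4, 3, 2]
Peg 2: []

After move 6 (1->2):
Peg 0: [1]
Peg 1: [4, 3]
Peg 2: [2]

After move 7 (2->1):
Peg 0: [1]
Peg 1: [4, 3, 2]
Peg 2: []

After move 8 (0->1):
Peg 0: []
Peg 1: [4, 3, 2, 1]
Peg 2: []

After move 9 (2->0):
Peg 0: []
Peg 1: [4, 3, 2, 1]
Peg 2: []

After move 10 (1->1):
Peg 0: []
Peg 1: [4, 3, 2, 1]
Peg 2: []

Answer: Peg 0: []
Peg 1: [4, 3, 2, 1]
Peg 2: []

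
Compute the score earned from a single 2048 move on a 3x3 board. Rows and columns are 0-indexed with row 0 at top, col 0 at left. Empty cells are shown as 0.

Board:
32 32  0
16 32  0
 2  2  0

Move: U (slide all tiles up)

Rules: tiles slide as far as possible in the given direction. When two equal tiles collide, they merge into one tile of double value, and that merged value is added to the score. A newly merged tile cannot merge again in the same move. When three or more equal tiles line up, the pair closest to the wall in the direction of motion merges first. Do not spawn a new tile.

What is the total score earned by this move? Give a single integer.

Answer: 64

Derivation:
Slide up:
col 0: [32, 16, 2] -> [32, 16, 2]  score +0 (running 0)
col 1: [32, 32, 2] -> [64, 2, 0]  score +64 (running 64)
col 2: [0, 0, 0] -> [0, 0, 0]  score +0 (running 64)
Board after move:
32 64  0
16  2  0
 2  0  0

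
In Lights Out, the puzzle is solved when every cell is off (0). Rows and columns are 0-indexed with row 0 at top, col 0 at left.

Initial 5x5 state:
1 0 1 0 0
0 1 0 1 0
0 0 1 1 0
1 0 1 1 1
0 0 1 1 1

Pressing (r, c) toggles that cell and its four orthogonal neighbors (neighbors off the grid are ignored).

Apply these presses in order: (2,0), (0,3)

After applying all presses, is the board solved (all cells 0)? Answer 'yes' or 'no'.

After press 1 at (2,0):
1 0 1 0 0
1 1 0 1 0
1 1 1 1 0
0 0 1 1 1
0 0 1 1 1

After press 2 at (0,3):
1 0 0 1 1
1 1 0 0 0
1 1 1 1 0
0 0 1 1 1
0 0 1 1 1

Lights still on: 15

Answer: no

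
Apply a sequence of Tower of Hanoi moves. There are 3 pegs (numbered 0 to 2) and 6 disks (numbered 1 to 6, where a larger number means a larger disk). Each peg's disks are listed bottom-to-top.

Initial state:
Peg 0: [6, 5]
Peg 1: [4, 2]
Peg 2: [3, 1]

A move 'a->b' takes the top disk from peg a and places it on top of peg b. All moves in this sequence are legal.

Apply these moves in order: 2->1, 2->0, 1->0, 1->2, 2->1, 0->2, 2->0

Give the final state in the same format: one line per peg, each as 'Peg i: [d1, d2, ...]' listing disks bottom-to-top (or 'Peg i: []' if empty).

After move 1 (2->1):
Peg 0: [6, 5]
Peg 1: [4, 2, 1]
Peg 2: [3]

After move 2 (2->0):
Peg 0: [6, 5, 3]
Peg 1: [4, 2, 1]
Peg 2: []

After move 3 (1->0):
Peg 0: [6, 5, 3, 1]
Peg 1: [4, 2]
Peg 2: []

After move 4 (1->2):
Peg 0: [6, 5, 3, 1]
Peg 1: [4]
Peg 2: [2]

After move 5 (2->1):
Peg 0: [6, 5, 3, 1]
Peg 1: [4, 2]
Peg 2: []

After move 6 (0->2):
Peg 0: [6, 5, 3]
Peg 1: [4, 2]
Peg 2: [1]

After move 7 (2->0):
Peg 0: [6, 5, 3, 1]
Peg 1: [4, 2]
Peg 2: []

Answer: Peg 0: [6, 5, 3, 1]
Peg 1: [4, 2]
Peg 2: []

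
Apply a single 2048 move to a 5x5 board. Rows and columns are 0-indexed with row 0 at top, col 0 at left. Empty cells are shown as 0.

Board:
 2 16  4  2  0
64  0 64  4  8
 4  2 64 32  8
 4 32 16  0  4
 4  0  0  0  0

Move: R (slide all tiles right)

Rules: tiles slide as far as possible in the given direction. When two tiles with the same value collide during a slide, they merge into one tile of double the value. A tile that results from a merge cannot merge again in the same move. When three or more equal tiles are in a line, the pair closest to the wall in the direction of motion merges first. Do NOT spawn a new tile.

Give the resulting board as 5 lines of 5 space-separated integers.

Slide right:
row 0: [2, 16, 4, 2, 0] -> [0, 2, 16, 4, 2]
row 1: [64, 0, 64, 4, 8] -> [0, 0, 128, 4, 8]
row 2: [4, 2, 64, 32, 8] -> [4, 2, 64, 32, 8]
row 3: [4, 32, 16, 0, 4] -> [0, 4, 32, 16, 4]
row 4: [4, 0, 0, 0, 0] -> [0, 0, 0, 0, 4]

Answer:   0   2  16   4   2
  0   0 128   4   8
  4   2  64  32   8
  0   4  32  16   4
  0   0   0   0   4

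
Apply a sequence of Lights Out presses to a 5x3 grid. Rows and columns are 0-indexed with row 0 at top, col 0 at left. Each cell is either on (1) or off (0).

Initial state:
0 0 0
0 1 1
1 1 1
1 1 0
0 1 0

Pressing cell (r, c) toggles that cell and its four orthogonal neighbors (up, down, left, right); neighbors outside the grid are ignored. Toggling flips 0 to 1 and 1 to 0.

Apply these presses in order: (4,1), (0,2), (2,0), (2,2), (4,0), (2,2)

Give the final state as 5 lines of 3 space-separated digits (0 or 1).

Answer: 0 1 1
1 1 0
0 0 1
1 0 0
0 1 1

Derivation:
After press 1 at (4,1):
0 0 0
0 1 1
1 1 1
1 0 0
1 0 1

After press 2 at (0,2):
0 1 1
0 1 0
1 1 1
1 0 0
1 0 1

After press 3 at (2,0):
0 1 1
1 1 0
0 0 1
0 0 0
1 0 1

After press 4 at (2,2):
0 1 1
1 1 1
0 1 0
0 0 1
1 0 1

After press 5 at (4,0):
0 1 1
1 1 1
0 1 0
1 0 1
0 1 1

After press 6 at (2,2):
0 1 1
1 1 0
0 0 1
1 0 0
0 1 1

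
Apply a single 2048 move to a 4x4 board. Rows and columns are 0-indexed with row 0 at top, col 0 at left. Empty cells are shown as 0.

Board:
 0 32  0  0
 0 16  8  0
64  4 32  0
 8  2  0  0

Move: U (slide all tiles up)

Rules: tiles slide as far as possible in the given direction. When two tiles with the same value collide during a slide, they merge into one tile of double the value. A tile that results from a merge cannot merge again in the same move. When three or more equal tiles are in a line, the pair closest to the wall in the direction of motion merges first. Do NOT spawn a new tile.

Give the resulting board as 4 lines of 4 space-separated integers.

Slide up:
col 0: [0, 0, 64, 8] -> [64, 8, 0, 0]
col 1: [32, 16, 4, 2] -> [32, 16, 4, 2]
col 2: [0, 8, 32, 0] -> [8, 32, 0, 0]
col 3: [0, 0, 0, 0] -> [0, 0, 0, 0]

Answer: 64 32  8  0
 8 16 32  0
 0  4  0  0
 0  2  0  0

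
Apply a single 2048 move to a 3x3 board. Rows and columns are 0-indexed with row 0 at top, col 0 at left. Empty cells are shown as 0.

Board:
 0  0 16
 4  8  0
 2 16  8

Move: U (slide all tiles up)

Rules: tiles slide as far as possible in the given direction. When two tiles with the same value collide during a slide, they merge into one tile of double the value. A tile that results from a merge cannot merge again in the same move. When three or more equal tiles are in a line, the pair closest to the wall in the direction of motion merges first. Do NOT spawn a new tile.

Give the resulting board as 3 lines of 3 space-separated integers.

Answer:  4  8 16
 2 16  8
 0  0  0

Derivation:
Slide up:
col 0: [0, 4, 2] -> [4, 2, 0]
col 1: [0, 8, 16] -> [8, 16, 0]
col 2: [16, 0, 8] -> [16, 8, 0]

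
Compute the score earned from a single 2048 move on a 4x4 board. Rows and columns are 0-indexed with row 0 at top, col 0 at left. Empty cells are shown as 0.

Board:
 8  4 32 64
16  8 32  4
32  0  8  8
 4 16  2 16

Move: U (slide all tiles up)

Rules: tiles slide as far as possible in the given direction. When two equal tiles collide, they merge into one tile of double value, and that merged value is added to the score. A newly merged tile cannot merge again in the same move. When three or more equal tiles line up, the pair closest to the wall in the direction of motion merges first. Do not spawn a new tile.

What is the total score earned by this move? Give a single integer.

Answer: 64

Derivation:
Slide up:
col 0: [8, 16, 32, 4] -> [8, 16, 32, 4]  score +0 (running 0)
col 1: [4, 8, 0, 16] -> [4, 8, 16, 0]  score +0 (running 0)
col 2: [32, 32, 8, 2] -> [64, 8, 2, 0]  score +64 (running 64)
col 3: [64, 4, 8, 16] -> [64, 4, 8, 16]  score +0 (running 64)
Board after move:
 8  4 64 64
16  8  8  4
32 16  2  8
 4  0  0 16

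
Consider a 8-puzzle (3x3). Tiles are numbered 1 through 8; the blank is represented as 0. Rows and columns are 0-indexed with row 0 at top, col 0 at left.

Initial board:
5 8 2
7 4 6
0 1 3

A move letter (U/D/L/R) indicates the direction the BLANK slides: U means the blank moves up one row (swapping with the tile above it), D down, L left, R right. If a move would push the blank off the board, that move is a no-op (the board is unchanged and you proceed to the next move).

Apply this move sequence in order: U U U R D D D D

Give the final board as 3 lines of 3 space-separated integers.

After move 1 (U):
5 8 2
0 4 6
7 1 3

After move 2 (U):
0 8 2
5 4 6
7 1 3

After move 3 (U):
0 8 2
5 4 6
7 1 3

After move 4 (R):
8 0 2
5 4 6
7 1 3

After move 5 (D):
8 4 2
5 0 6
7 1 3

After move 6 (D):
8 4 2
5 1 6
7 0 3

After move 7 (D):
8 4 2
5 1 6
7 0 3

After move 8 (D):
8 4 2
5 1 6
7 0 3

Answer: 8 4 2
5 1 6
7 0 3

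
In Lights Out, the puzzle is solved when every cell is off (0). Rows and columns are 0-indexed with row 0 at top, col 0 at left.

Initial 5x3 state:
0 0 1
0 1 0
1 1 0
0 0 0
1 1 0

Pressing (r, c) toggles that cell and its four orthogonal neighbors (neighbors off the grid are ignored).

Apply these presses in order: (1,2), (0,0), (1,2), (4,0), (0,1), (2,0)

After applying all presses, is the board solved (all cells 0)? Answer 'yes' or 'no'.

Answer: yes

Derivation:
After press 1 at (1,2):
0 0 0
0 0 1
1 1 1
0 0 0
1 1 0

After press 2 at (0,0):
1 1 0
1 0 1
1 1 1
0 0 0
1 1 0

After press 3 at (1,2):
1 1 1
1 1 0
1 1 0
0 0 0
1 1 0

After press 4 at (4,0):
1 1 1
1 1 0
1 1 0
1 0 0
0 0 0

After press 5 at (0,1):
0 0 0
1 0 0
1 1 0
1 0 0
0 0 0

After press 6 at (2,0):
0 0 0
0 0 0
0 0 0
0 0 0
0 0 0

Lights still on: 0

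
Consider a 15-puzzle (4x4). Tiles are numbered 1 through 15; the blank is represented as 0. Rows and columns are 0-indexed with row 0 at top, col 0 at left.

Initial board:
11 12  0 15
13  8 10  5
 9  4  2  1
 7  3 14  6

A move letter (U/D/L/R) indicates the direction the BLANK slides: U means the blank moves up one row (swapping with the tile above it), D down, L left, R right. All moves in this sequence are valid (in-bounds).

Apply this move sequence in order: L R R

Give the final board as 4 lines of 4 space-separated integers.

After move 1 (L):
11  0 12 15
13  8 10  5
 9  4  2  1
 7  3 14  6

After move 2 (R):
11 12  0 15
13  8 10  5
 9  4  2  1
 7  3 14  6

After move 3 (R):
11 12 15  0
13  8 10  5
 9  4  2  1
 7  3 14  6

Answer: 11 12 15  0
13  8 10  5
 9  4  2  1
 7  3 14  6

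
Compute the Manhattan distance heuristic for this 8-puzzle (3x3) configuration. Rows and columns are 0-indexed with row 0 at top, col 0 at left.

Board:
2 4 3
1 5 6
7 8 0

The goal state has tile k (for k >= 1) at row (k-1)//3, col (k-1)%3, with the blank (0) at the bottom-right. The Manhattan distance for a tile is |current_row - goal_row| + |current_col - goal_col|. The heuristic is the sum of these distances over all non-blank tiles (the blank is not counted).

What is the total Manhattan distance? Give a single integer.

Tile 2: (0,0)->(0,1) = 1
Tile 4: (0,1)->(1,0) = 2
Tile 3: (0,2)->(0,2) = 0
Tile 1: (1,0)->(0,0) = 1
Tile 5: (1,1)->(1,1) = 0
Tile 6: (1,2)->(1,2) = 0
Tile 7: (2,0)->(2,0) = 0
Tile 8: (2,1)->(2,1) = 0
Sum: 1 + 2 + 0 + 1 + 0 + 0 + 0 + 0 = 4

Answer: 4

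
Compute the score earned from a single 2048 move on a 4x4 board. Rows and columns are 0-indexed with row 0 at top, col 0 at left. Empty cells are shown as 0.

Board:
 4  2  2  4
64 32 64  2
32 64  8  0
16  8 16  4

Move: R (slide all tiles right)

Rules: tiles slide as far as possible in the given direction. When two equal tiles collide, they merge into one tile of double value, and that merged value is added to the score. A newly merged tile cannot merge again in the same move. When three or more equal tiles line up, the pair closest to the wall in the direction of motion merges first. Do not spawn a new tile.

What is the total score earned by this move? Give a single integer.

Answer: 4

Derivation:
Slide right:
row 0: [4, 2, 2, 4] -> [0, 4, 4, 4]  score +4 (running 4)
row 1: [64, 32, 64, 2] -> [64, 32, 64, 2]  score +0 (running 4)
row 2: [32, 64, 8, 0] -> [0, 32, 64, 8]  score +0 (running 4)
row 3: [16, 8, 16, 4] -> [16, 8, 16, 4]  score +0 (running 4)
Board after move:
 0  4  4  4
64 32 64  2
 0 32 64  8
16  8 16  4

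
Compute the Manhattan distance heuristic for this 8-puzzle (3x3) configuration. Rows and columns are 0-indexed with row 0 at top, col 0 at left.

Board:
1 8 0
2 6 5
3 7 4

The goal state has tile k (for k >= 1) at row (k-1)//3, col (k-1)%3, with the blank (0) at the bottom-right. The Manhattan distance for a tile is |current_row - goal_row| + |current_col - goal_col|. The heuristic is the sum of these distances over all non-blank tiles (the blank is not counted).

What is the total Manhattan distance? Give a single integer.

Answer: 14

Derivation:
Tile 1: at (0,0), goal (0,0), distance |0-0|+|0-0| = 0
Tile 8: at (0,1), goal (2,1), distance |0-2|+|1-1| = 2
Tile 2: at (1,0), goal (0,1), distance |1-0|+|0-1| = 2
Tile 6: at (1,1), goal (1,2), distance |1-1|+|1-2| = 1
Tile 5: at (1,2), goal (1,1), distance |1-1|+|2-1| = 1
Tile 3: at (2,0), goal (0,2), distance |2-0|+|0-2| = 4
Tile 7: at (2,1), goal (2,0), distance |2-2|+|1-0| = 1
Tile 4: at (2,2), goal (1,0), distance |2-1|+|2-0| = 3
Sum: 0 + 2 + 2 + 1 + 1 + 4 + 1 + 3 = 14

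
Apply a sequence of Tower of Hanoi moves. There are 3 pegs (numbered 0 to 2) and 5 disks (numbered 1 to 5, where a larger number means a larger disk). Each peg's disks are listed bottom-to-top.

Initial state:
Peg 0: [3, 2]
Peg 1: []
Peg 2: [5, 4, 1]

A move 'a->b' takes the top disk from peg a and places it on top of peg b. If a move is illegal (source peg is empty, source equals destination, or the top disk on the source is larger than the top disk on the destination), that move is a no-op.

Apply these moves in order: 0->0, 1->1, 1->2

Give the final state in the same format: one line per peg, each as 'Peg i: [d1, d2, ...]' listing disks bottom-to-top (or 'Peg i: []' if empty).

Answer: Peg 0: [3, 2]
Peg 1: []
Peg 2: [5, 4, 1]

Derivation:
After move 1 (0->0):
Peg 0: [3, 2]
Peg 1: []
Peg 2: [5, 4, 1]

After move 2 (1->1):
Peg 0: [3, 2]
Peg 1: []
Peg 2: [5, 4, 1]

After move 3 (1->2):
Peg 0: [3, 2]
Peg 1: []
Peg 2: [5, 4, 1]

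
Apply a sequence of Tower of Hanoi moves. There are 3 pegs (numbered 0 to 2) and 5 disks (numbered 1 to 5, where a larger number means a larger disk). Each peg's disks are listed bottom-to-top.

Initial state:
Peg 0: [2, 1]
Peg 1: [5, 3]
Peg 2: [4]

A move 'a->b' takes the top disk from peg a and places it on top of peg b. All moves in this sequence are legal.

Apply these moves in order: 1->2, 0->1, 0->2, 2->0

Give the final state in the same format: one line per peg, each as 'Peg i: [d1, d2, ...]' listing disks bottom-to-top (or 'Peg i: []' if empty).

After move 1 (1->2):
Peg 0: [2, 1]
Peg 1: [5]
Peg 2: [4, 3]

After move 2 (0->1):
Peg 0: [2]
Peg 1: [5, 1]
Peg 2: [4, 3]

After move 3 (0->2):
Peg 0: []
Peg 1: [5, 1]
Peg 2: [4, 3, 2]

After move 4 (2->0):
Peg 0: [2]
Peg 1: [5, 1]
Peg 2: [4, 3]

Answer: Peg 0: [2]
Peg 1: [5, 1]
Peg 2: [4, 3]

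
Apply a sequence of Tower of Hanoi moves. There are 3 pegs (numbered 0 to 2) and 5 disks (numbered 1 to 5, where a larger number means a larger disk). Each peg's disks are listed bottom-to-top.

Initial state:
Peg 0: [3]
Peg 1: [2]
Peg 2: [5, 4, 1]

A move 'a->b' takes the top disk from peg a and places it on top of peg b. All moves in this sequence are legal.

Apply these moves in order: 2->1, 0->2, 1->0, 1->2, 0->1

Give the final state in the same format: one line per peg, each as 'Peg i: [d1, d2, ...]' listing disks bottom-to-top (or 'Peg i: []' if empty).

After move 1 (2->1):
Peg 0: [3]
Peg 1: [2, 1]
Peg 2: [5, 4]

After move 2 (0->2):
Peg 0: []
Peg 1: [2, 1]
Peg 2: [5, 4, 3]

After move 3 (1->0):
Peg 0: [1]
Peg 1: [2]
Peg 2: [5, 4, 3]

After move 4 (1->2):
Peg 0: [1]
Peg 1: []
Peg 2: [5, 4, 3, 2]

After move 5 (0->1):
Peg 0: []
Peg 1: [1]
Peg 2: [5, 4, 3, 2]

Answer: Peg 0: []
Peg 1: [1]
Peg 2: [5, 4, 3, 2]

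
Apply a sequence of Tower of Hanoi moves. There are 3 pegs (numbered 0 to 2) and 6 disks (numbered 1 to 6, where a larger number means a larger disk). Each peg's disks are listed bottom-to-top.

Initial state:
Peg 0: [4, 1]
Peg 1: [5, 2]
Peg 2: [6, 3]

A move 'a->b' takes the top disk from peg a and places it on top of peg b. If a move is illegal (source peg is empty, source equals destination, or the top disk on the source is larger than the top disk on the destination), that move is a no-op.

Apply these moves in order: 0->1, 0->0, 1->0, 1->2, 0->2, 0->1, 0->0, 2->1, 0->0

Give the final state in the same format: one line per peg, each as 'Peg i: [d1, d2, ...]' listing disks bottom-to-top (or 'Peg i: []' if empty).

After move 1 (0->1):
Peg 0: [4]
Peg 1: [5, 2, 1]
Peg 2: [6, 3]

After move 2 (0->0):
Peg 0: [4]
Peg 1: [5, 2, 1]
Peg 2: [6, 3]

After move 3 (1->0):
Peg 0: [4, 1]
Peg 1: [5, 2]
Peg 2: [6, 3]

After move 4 (1->2):
Peg 0: [4, 1]
Peg 1: [5]
Peg 2: [6, 3, 2]

After move 5 (0->2):
Peg 0: [4]
Peg 1: [5]
Peg 2: [6, 3, 2, 1]

After move 6 (0->1):
Peg 0: []
Peg 1: [5, 4]
Peg 2: [6, 3, 2, 1]

After move 7 (0->0):
Peg 0: []
Peg 1: [5, 4]
Peg 2: [6, 3, 2, 1]

After move 8 (2->1):
Peg 0: []
Peg 1: [5, 4, 1]
Peg 2: [6, 3, 2]

After move 9 (0->0):
Peg 0: []
Peg 1: [5, 4, 1]
Peg 2: [6, 3, 2]

Answer: Peg 0: []
Peg 1: [5, 4, 1]
Peg 2: [6, 3, 2]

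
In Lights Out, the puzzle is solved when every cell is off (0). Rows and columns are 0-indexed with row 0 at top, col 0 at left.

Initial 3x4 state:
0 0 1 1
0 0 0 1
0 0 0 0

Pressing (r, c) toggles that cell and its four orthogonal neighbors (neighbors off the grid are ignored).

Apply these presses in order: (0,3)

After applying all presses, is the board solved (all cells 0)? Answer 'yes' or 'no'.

Answer: yes

Derivation:
After press 1 at (0,3):
0 0 0 0
0 0 0 0
0 0 0 0

Lights still on: 0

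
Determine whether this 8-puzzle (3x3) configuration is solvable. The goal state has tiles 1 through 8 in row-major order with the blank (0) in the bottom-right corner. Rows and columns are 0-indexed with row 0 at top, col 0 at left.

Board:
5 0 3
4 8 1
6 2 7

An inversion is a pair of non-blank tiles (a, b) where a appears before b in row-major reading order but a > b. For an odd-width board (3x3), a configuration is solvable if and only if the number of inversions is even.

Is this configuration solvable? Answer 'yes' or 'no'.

Answer: no

Derivation:
Inversions (pairs i<j in row-major order where tile[i] > tile[j] > 0): 13
13 is odd, so the puzzle is not solvable.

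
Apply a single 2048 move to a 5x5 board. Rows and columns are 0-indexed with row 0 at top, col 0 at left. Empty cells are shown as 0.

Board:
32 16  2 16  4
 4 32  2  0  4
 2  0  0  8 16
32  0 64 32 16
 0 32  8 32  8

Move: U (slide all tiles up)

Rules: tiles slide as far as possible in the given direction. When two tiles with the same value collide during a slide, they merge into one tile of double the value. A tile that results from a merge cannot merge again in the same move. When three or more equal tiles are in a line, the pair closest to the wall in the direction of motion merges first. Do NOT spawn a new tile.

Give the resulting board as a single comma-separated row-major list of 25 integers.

Answer: 32, 16, 4, 16, 8, 4, 64, 64, 8, 32, 2, 0, 8, 64, 8, 32, 0, 0, 0, 0, 0, 0, 0, 0, 0

Derivation:
Slide up:
col 0: [32, 4, 2, 32, 0] -> [32, 4, 2, 32, 0]
col 1: [16, 32, 0, 0, 32] -> [16, 64, 0, 0, 0]
col 2: [2, 2, 0, 64, 8] -> [4, 64, 8, 0, 0]
col 3: [16, 0, 8, 32, 32] -> [16, 8, 64, 0, 0]
col 4: [4, 4, 16, 16, 8] -> [8, 32, 8, 0, 0]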